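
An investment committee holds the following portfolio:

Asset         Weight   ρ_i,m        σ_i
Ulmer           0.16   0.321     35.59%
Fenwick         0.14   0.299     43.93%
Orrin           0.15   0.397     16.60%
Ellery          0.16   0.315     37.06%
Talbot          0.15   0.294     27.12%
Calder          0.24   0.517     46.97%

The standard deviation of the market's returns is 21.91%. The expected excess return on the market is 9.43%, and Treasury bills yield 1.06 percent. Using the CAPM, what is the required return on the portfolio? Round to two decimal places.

β_Ulmer = 0.321 × 35.59% / 21.91% = 0.5214
β_Fenwick = 0.299 × 43.93% / 21.91% = 0.5995
β_Orrin = 0.397 × 16.60% / 21.91% = 0.3008
β_Ellery = 0.315 × 37.06% / 21.91% = 0.5328
β_Talbot = 0.294 × 27.12% / 21.91% = 0.3639
β_Calder = 0.517 × 46.97% / 21.91% = 1.1083
β_P = Σ w_i β_i = 0.16×0.5214 + 0.14×0.5995 + 0.15×0.3008 + 0.16×0.5328 + 0.15×0.3639 + 0.24×1.1083 = 0.6183
E(R_P) = R_f + β_P × MRP = 1.06% + 0.6183 × 9.43% = 6.89%

6.89%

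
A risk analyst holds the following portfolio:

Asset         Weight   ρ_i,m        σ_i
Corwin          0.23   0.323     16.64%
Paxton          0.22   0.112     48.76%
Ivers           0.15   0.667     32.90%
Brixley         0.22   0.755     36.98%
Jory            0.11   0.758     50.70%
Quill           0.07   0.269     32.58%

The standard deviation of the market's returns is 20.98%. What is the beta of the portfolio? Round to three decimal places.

0.797

β_Corwin = 0.323 × 16.64% / 20.98% = 0.2562
β_Paxton = 0.112 × 48.76% / 20.98% = 0.2603
β_Ivers = 0.667 × 32.90% / 20.98% = 1.0460
β_Brixley = 0.755 × 36.98% / 20.98% = 1.3308
β_Jory = 0.758 × 50.70% / 20.98% = 1.8318
β_Quill = 0.269 × 32.58% / 20.98% = 0.4177
β_P = Σ w_i β_i = 0.23×0.2562 + 0.22×0.2603 + 0.15×1.0460 + 0.22×1.3308 + 0.11×1.8318 + 0.07×0.4177 = 0.7966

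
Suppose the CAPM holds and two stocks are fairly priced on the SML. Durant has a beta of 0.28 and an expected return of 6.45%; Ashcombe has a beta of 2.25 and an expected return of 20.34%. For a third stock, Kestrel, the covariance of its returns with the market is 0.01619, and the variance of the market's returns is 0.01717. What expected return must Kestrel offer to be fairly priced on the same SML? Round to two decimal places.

11.12%

MRP = (20.34% − 6.45%) / (2.25 − 0.28) = 7.0508%
R_f = 6.45% − 0.28 × 7.0508% = 4.4758%
β_Kestrel = Cov / Var(R_m) = 0.01619 / 0.01717 = 0.9429
E(R_Kestrel) = R_f + β × MRP = 4.4758% + 0.9429 × 7.0508% = 11.12%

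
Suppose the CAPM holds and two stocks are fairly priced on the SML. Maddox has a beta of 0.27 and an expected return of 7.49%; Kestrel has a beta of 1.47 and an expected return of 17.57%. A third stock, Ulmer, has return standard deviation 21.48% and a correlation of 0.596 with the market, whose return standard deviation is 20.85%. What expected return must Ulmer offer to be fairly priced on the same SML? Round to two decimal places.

MRP = (17.57% − 7.49%) / (1.47 − 0.27) = 8.4000%
R_f = 7.49% − 0.27 × 8.4000% = 5.2220%
β_Ulmer = ρ·σ_i/σ_m = 0.596 × 21.48 / 20.85 = 0.6140
E(R_Ulmer) = R_f + β × MRP = 5.2220% + 0.6140 × 8.4000% = 10.38%

10.38%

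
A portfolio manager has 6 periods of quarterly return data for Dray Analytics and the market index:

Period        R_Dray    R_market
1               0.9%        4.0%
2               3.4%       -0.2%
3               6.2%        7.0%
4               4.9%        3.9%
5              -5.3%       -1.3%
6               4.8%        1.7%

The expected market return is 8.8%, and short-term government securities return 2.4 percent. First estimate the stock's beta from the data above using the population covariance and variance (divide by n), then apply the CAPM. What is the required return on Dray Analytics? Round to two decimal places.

8.27%

Mean R_i = (0.9 + 3.4 + 6.2 + 4.9 − 5.3 + 4.8) / 6 = 2.4833%
Mean R_m = (4.0 − 0.2 + 7.0 + 3.9 − 1.3 + 1.7) / 6 = 2.5167%
Σ(R_i − R̄_i)(R_m − R̄_m) = 42.9817  ⇒  Cov = 42.9817 / 6 = 7.1636
Σ(R_m − R̄_m)² = 46.8283  ⇒  Var(R_m) = 46.8283 / 6 = 7.8047
β = Cov / Var(R_m) = 7.1636 / 7.8047 = 0.9179
MRP = 8.8% − 2.4% = 6.40%
E(R) = R_f + β × MRP = 2.4% + 0.9179 × 6.4% = 8.27%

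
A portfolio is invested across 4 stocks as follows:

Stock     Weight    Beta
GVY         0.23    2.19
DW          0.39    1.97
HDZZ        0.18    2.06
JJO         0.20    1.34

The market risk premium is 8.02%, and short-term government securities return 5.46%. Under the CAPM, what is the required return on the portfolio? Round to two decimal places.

20.78%

β_P = Σ w_i β_i = 0.23×2.19 + 0.39×1.97 + 0.18×2.06 + 0.20×1.34 = 1.9108
E(R_P) = R_f + β_P × MRP = 5.46% + 1.9108 × 8.02% = 20.78%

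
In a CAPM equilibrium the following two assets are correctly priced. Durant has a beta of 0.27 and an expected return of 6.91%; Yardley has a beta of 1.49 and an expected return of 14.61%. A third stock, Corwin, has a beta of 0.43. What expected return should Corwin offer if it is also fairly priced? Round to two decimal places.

7.92%

MRP (SML slope) = (14.61% − 6.91%) / (1.49 − 0.27) = 7.70% / 1.22 = 6.3115%
R_f (intercept) = 6.91% − 0.27 × 6.3115% = 5.2059%
E(R_Corwin) = R_f + β × MRP = 5.2059% + 0.43 × 6.3115% = 7.92%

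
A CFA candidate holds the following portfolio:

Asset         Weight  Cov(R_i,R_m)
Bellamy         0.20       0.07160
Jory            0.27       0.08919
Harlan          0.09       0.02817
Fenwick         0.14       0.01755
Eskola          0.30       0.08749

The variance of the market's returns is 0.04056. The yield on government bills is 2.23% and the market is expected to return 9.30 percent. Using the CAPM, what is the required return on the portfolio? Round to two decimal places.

β_Bellamy = 0.07160 / 0.04056 = 1.7653
β_Jory = 0.08919 / 0.04056 = 2.1990
β_Harlan = 0.02817 / 0.04056 = 0.6945
β_Fenwick = 0.01755 / 0.04056 = 0.4327
β_Eskola = 0.08749 / 0.04056 = 2.1571
β_P = Σ w_i β_i = 0.20×1.7653 + 0.27×2.1990 + 0.09×0.6945 + 0.14×0.4327 + 0.30×2.1571 = 1.7170
MRP = 9.30% − 2.23% = 7.07%
E(R_P) = R_f + β_P × MRP = 2.23% + 1.7170 × 7.07% = 14.37%

14.37%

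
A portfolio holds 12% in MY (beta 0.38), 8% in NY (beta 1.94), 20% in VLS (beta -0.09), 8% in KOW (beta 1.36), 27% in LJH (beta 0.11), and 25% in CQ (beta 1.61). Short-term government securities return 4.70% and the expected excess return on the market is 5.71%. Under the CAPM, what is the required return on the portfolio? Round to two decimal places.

β_P = Σ w_i β_i = 0.12×0.38 + 0.08×1.94 + 0.20×-0.09 + 0.08×1.36 + 0.27×0.11 + 0.25×1.61 = 0.7238
E(R_P) = R_f + β_P × MRP = 4.70% + 0.7238 × 5.71% = 8.83%

8.83%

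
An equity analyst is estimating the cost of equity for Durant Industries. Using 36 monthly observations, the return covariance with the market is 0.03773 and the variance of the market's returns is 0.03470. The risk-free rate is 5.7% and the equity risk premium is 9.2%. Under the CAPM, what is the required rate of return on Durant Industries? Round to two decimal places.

15.70%

β = Cov(R_i, R_m) / Var(R_m) = 0.03773 / 0.03470 = 1.0873
E(R) = R_f + β × MRP = 5.7% + 1.0873 × 9.2% = 15.70%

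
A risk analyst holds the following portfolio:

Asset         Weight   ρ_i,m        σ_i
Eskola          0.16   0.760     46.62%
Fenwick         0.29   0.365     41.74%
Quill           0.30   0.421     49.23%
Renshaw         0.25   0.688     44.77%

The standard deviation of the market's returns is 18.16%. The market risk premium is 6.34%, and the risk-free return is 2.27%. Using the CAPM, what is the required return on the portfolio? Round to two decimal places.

β_Eskola = 0.760 × 46.62% / 18.16% = 1.9511
β_Fenwick = 0.365 × 41.74% / 18.16% = 0.8389
β_Quill = 0.421 × 49.23% / 18.16% = 1.1413
β_Renshaw = 0.688 × 44.77% / 18.16% = 1.6961
β_P = Σ w_i β_i = 0.16×1.9511 + 0.29×0.8389 + 0.30×1.1413 + 0.25×1.6961 = 1.3219
E(R_P) = R_f + β_P × MRP = 2.27% + 1.3219 × 6.34% = 10.65%

10.65%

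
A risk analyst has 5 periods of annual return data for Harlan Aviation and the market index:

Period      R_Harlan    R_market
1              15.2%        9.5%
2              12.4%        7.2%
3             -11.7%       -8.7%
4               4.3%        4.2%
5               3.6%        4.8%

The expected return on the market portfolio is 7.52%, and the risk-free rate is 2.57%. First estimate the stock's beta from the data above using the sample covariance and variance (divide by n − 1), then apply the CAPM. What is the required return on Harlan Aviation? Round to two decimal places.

Mean R_i = (15.2 + 12.4 − 11.7 + 4.3 + 3.6) / 5 = 4.7600%
Mean R_m = (9.5 + 7.2 − 8.7 + 4.2 + 4.8) / 5 = 3.4000%
Σ(R_i − R̄_i)(R_m − R̄_m) = 289.8900  ⇒  Cov = 289.8900 / 4 = 72.4725
Σ(R_m − R̄_m)² = 200.6600  ⇒  Var(R_m) = 200.6600 / 4 = 50.1650
β = Cov / Var(R_m) = 72.4725 / 50.1650 = 1.4447
MRP = 7.52% − 2.57% = 4.95%
E(R) = R_f + β × MRP = 2.57% + 1.4447 × 4.95% = 9.72%

9.72%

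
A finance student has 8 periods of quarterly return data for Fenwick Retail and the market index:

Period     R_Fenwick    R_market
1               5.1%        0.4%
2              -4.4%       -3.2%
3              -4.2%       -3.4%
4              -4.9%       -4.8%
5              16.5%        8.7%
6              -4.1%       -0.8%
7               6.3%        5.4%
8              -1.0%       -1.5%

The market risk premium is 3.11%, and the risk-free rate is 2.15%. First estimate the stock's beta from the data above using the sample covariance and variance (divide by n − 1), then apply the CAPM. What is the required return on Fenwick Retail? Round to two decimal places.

6.94%

Mean R_i = (5.1 − 4.4 − 4.2 − 4.9 + 16.5 − 4.1 + 6.3 − 1.0) / 8 = 1.1625%
Mean R_m = (0.4 − 3.2 − 3.4 − 4.8 + 8.7 − 0.8 + 5.4 − 1.5) / 8 = 0.1000%
Σ(R_i − R̄_i)(R_m − R̄_m) = 235.3400  ⇒  Cov = 235.3400 / 7 = 33.6200
Σ(R_m − R̄_m)² = 152.6600  ⇒  Var(R_m) = 152.6600 / 7 = 21.8086
β = Cov / Var(R_m) = 33.6200 / 21.8086 = 1.5416
E(R) = R_f + β × MRP = 2.15% + 1.5416 × 3.11% = 6.94%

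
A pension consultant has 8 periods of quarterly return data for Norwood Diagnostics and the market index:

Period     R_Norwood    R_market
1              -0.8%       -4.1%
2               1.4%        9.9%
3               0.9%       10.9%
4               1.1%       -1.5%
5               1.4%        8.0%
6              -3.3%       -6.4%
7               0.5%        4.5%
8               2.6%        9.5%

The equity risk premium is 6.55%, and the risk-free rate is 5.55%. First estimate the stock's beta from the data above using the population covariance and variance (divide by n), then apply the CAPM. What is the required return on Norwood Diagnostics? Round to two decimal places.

6.93%

Mean R_i = (-0.8 + 1.4 + 0.9 + 1.1 + 1.4 − 3.3 + 0.5 + 2.6) / 8 = 0.4750%
Mean R_m = (-4.1 + 9.9 + 10.9 − 1.5 + 8.0 − 6.4 + 4.5 + 9.5) / 8 = 3.8500%
Σ(R_i − R̄_i)(R_m − R̄_m) = 69.9400  ⇒  Cov = 69.9400 / 8 = 8.7425
Σ(R_m − R̄_m)² = 332.7600  ⇒  Var(R_m) = 332.7600 / 8 = 41.5950
β = Cov / Var(R_m) = 8.7425 / 41.5950 = 0.2102
E(R) = R_f + β × MRP = 5.55% + 0.2102 × 6.55% = 6.93%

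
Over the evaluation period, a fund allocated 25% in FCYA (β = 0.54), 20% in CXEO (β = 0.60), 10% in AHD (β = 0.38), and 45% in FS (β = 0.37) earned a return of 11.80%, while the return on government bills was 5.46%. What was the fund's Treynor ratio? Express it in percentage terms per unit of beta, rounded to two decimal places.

β_P = 0.25×0.54 + 0.20×0.60 + 0.10×0.38 + 0.45×0.37 = 0.4595
Treynor = (R_P − R_f) / β_P = (11.80% − 5.46%) / 0.4595 = 6.34% / 0.4595 = 13.80%

13.80%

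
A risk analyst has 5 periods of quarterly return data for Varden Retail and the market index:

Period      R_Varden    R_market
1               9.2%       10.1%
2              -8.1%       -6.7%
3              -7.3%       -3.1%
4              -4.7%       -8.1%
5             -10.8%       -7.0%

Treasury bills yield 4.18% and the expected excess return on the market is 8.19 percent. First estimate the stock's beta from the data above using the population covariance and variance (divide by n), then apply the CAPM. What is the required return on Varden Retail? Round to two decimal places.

Mean R_i = (9.2 − 8.1 − 7.3 − 4.7 − 10.8) / 5 = -4.3400%
Mean R_m = (10.1 − 6.7 − 3.1 − 8.1 − 7.0) / 5 = -2.9600%
Σ(R_i − R̄_i)(R_m − R̄_m) = 219.2580  ⇒  Cov = 219.2580 / 5 = 43.8516
Σ(R_m − R̄_m)² = 227.3120  ⇒  Var(R_m) = 227.3120 / 5 = 45.4624
β = Cov / Var(R_m) = 43.8516 / 45.4624 = 0.9646
E(R) = R_f + β × MRP = 4.18% + 0.9646 × 8.19% = 12.08%

12.08%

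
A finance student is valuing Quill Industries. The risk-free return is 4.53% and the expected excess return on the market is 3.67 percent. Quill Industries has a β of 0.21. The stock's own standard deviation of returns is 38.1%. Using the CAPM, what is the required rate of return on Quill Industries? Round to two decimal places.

5.30%

E(R) = R_f + β × MRP = 4.53% + 0.21 × 3.67% = 5.30%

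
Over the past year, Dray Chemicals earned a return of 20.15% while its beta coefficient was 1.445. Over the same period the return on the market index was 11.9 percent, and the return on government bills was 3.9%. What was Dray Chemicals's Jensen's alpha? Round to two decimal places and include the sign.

Market excess return = 11.9% − 3.9% = 8.00%
CAPM benchmark = R_f + β(R_m − R_f) = 3.9% + 1.445 × 8.0% = 15.4600%
α = actual − benchmark = 20.15% − 15.4600% = +4.69%

+4.69%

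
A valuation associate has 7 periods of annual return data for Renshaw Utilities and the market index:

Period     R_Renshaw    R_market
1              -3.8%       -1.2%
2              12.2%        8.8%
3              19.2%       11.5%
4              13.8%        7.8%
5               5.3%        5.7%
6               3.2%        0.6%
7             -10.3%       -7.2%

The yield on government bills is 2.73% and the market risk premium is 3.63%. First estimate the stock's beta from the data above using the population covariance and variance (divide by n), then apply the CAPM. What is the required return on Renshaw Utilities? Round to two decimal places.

8.31%

Mean R_i = (-3.8 + 12.2 + 19.2 + 13.8 + 5.3 + 3.2 − 10.3) / 7 = 5.6571%
Mean R_m = (-1.2 + 8.8 + 11.5 + 7.8 + 5.7 + 0.6 − 7.2) / 7 = 3.7143%
Σ(R_i − R̄_i)(R_m − R̄_m) = 399.5643  ⇒  Cov = 399.5643 / 7 = 57.0806
Σ(R_m − R̄_m)² = 260.0886  ⇒  Var(R_m) = 260.0886 / 7 = 37.1555
β = Cov / Var(R_m) = 57.0806 / 37.1555 = 1.5363
E(R) = R_f + β × MRP = 2.73% + 1.5363 × 3.63% = 8.31%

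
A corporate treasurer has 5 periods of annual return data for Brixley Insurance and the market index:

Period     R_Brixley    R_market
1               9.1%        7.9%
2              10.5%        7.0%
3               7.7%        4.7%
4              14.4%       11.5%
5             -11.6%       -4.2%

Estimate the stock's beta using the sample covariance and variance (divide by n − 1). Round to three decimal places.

Mean R_i = (9.1 + 10.5 + 7.7 + 14.4 − 11.6) / 5 = 6.0200%
Mean R_m = (7.9 + 7.0 + 4.7 + 11.5 − 4.2) / 5 = 5.3800%
Σ(R_i − R̄_i)(R_m − R̄_m) = 233.9620  ⇒  Cov = 233.9620 / 4 = 58.4905
Σ(R_m − R̄_m)² = 138.6680  ⇒  Var(R_m) = 138.6680 / 4 = 34.6670
β = Cov / Var(R_m) = 58.4905 / 34.6670 = 1.6872

1.687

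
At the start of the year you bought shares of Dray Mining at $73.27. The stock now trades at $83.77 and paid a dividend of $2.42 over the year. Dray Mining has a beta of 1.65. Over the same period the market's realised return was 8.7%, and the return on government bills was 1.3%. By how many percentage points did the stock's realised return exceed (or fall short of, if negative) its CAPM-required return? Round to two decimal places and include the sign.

Realised HPR = (P1 + D1 − P0) / P0 = (83.77 + 2.42 − 73.27) / 73.27 = 12.92 / 73.27 = 17.6334%
MRP = 8.7% − 1.3% = 7.40%
CAPM required = R_f + β·MRP = 1.3% + 1.65 × 7.4% = 13.5100%
α = realised − required = 17.6334% − 13.5100% = +4.12%

+4.12%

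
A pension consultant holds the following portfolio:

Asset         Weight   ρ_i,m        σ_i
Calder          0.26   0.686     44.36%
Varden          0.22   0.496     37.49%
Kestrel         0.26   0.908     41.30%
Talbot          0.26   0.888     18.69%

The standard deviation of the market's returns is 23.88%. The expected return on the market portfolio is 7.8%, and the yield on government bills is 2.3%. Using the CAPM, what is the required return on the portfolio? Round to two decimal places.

β_Calder = 0.686 × 44.36% / 23.88% = 1.2743
β_Varden = 0.496 × 37.49% / 23.88% = 0.7787
β_Kestrel = 0.908 × 41.30% / 23.88% = 1.5704
β_Talbot = 0.888 × 18.69% / 23.88% = 0.6950
β_P = Σ w_i β_i = 0.26×1.2743 + 0.22×0.7787 + 0.26×1.5704 + 0.26×0.6950 = 1.0916
MRP = 7.8% − 2.3% = 5.50%
E(R_P) = R_f + β_P × MRP = 2.3% + 1.0916 × 5.5% = 8.30%

8.30%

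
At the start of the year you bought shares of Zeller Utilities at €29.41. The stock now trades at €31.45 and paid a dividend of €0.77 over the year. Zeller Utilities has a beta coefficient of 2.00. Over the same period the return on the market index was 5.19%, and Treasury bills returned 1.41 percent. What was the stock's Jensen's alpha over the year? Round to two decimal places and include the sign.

+0.58%

Realised HPR = (P1 + D1 − P0) / P0 = (31.45 + 0.77 − 29.41) / 29.41 = 2.81 / 29.41 = 9.5546%
MRP = 5.19% − 1.41% = 3.78%
CAPM required = R_f + β·MRP = 1.41% + 2.00 × 3.78% = 8.9700%
α = realised − required = 9.5546% − 8.9700% = +0.58%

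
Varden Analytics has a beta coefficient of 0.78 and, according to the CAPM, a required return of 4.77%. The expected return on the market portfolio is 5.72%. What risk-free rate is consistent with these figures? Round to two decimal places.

1.40%

E(R) = R_f + β(E(R_m) − R_f) = R_f(1 − β) + β·E(R_m)
4.77% = R_f × (1 − 0.78) + 0.78 × 5.72%
4.77% = R_f × 0.22 + 4.4616%
R_f = (4.77% − 4.4616%) / 0.22 = 1.40%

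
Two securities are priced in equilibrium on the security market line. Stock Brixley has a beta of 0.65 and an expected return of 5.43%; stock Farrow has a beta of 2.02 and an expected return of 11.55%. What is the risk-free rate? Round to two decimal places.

2.53%

Both satisfy E(R) = R_f + β·MRP, so the slope of the SML is
MRP = (11.55% − 5.43%) / (2.02 − 0.65) = 6.12% / 1.37 = 4.4672%
R_f = E(R_Brixley) − β_Brixley·MRP = 5.43% − 0.65 × 4.4672% = 2.5263%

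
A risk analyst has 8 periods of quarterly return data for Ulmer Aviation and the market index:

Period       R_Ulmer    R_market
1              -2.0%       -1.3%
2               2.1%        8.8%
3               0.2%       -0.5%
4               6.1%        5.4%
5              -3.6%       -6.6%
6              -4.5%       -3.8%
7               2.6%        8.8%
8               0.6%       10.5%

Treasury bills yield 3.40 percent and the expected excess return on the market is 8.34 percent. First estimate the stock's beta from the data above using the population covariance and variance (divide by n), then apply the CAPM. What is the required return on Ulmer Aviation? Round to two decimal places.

6.76%

Mean R_i = (-2.0 + 2.1 + 0.2 + 6.1 − 3.6 − 4.5 + 2.6 + 0.6) / 8 = 0.1875%
Mean R_m = (-1.3 + 8.8 − 0.5 + 5.4 − 6.6 − 3.8 + 8.8 + 10.5) / 8 = 2.6625%
Σ(R_i − R̄_i)(R_m − R̄_m) = 119.9663  ⇒  Cov = 119.9663 / 8 = 14.9958
Σ(R_m − R̄_m)² = 297.5188  ⇒  Var(R_m) = 297.5188 / 8 = 37.1899
β = Cov / Var(R_m) = 14.9958 / 37.1899 = 0.4032
E(R) = R_f + β × MRP = 3.40% + 0.4032 × 8.34% = 6.76%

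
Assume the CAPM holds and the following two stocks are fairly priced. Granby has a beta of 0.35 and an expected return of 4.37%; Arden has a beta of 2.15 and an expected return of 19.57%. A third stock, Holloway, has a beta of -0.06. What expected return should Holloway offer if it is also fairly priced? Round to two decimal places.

0.91%

MRP (SML slope) = (19.57% − 4.37%) / (2.15 − 0.35) = 15.20% / 1.80 = 8.4444%
R_f (intercept) = 4.37% − 0.35 × 8.4444% = 1.4145%
E(R_Holloway) = R_f + β × MRP = 1.4145% + -0.06 × 8.4444% = 0.91%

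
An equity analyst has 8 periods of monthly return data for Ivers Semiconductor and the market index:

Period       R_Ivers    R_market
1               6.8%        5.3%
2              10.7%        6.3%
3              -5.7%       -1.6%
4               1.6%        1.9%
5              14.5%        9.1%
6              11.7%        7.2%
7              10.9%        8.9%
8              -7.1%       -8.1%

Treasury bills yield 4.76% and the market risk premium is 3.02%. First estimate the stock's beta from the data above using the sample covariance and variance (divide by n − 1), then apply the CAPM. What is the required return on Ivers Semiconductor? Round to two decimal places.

Mean R_i = (6.8 + 10.7 − 5.7 + 1.6 + 14.5 + 11.7 + 10.9 − 7.1) / 8 = 5.4250%
Mean R_m = (5.3 + 6.3 − 1.6 + 1.9 + 9.1 + 7.2 + 8.9 − 8.1) / 8 = 3.6250%
Σ(R_i − R̄_i)(R_m − R̄_m) = 328.9950  ⇒  Cov = 328.9950 / 7 = 46.9993
Σ(R_m − R̄_m)² = 248.2950  ⇒  Var(R_m) = 248.2950 / 7 = 35.4707
β = Cov / Var(R_m) = 46.9993 / 35.4707 = 1.3250
E(R) = R_f + β × MRP = 4.76% + 1.3250 × 3.02% = 8.76%

8.76%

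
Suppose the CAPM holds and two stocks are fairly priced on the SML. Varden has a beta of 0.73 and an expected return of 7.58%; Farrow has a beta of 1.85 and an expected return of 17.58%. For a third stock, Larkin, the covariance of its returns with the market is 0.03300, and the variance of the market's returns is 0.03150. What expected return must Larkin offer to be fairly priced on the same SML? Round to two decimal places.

MRP = (17.58% − 7.58%) / (1.85 − 0.73) = 8.9286%
R_f = 7.58% − 0.73 × 8.9286% = 1.0621%
β_Larkin = Cov / Var(R_m) = 0.03300 / 0.03150 = 1.0476
E(R_Larkin) = R_f + β × MRP = 1.0621% + 1.0476 × 8.9286% = 10.42%

10.42%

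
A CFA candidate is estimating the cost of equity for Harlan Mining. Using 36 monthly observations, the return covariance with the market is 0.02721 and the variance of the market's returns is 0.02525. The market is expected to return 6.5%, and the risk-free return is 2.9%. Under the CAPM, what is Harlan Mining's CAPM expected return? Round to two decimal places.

6.78%

β = Cov(R_i, R_m) / Var(R_m) = 0.02721 / 0.02525 = 1.0776
MRP = 6.5% − 2.9% = 3.60%
E(R) = R_f + β × MRP = 2.9% + 1.0776 × 3.6% = 6.78%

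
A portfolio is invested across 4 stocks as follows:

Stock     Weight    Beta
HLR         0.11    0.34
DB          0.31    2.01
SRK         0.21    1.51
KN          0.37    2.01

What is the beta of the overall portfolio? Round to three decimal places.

1.721

β_P = Σ w_i β_i = 0.11×0.34 + 0.31×2.01 + 0.21×1.51 + 0.37×2.01 = 1.7213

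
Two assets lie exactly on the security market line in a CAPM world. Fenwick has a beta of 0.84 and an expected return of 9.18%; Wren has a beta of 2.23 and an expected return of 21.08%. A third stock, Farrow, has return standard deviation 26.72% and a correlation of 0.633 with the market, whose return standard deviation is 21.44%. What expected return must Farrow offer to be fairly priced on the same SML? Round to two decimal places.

8.74%

MRP = (21.08% − 9.18%) / (2.23 − 0.84) = 8.5612%
R_f = 9.18% − 0.84 × 8.5612% = 1.9886%
β_Farrow = ρ·σ_i/σ_m = 0.633 × 26.72 / 21.44 = 0.7889
E(R_Farrow) = R_f + β × MRP = 1.9886% + 0.7889 × 8.5612% = 8.74%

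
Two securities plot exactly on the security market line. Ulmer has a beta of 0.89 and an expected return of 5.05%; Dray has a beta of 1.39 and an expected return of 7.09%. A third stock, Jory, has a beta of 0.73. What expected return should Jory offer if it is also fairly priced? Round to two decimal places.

4.40%

MRP (SML slope) = (7.09% − 5.05%) / (1.39 − 0.89) = 2.04% / 0.50 = 4.0800%
R_f (intercept) = 5.05% − 0.89 × 4.0800% = 1.4188%
E(R_Jory) = R_f + β × MRP = 1.4188% + 0.73 × 4.0800% = 4.40%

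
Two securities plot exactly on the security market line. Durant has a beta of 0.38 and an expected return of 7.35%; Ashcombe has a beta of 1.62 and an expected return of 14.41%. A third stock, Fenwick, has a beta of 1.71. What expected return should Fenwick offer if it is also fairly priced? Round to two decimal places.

14.92%

MRP (SML slope) = (14.41% − 7.35%) / (1.62 − 0.38) = 7.06% / 1.24 = 5.6935%
R_f (intercept) = 7.35% − 0.38 × 5.6935% = 5.1865%
E(R_Fenwick) = R_f + β × MRP = 5.1865% + 1.71 × 5.6935% = 14.92%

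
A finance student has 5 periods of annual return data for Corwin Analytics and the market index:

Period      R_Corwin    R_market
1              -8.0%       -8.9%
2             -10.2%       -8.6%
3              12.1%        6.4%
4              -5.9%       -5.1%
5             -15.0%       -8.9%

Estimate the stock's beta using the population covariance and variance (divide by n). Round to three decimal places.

1.525

Mean R_i = (-8.0 − 10.2 + 12.1 − 5.9 − 15.0) / 5 = -5.4000%
Mean R_m = (-8.9 − 8.6 + 6.4 − 5.1 − 8.9) / 5 = -5.0200%
Σ(R_i − R̄_i)(R_m − R̄_m) = 264.4100  ⇒  Cov = 264.4100 / 5 = 52.8820
Σ(R_m − R̄_m)² = 173.3480  ⇒  Var(R_m) = 173.3480 / 5 = 34.6696
β = Cov / Var(R_m) = 52.8820 / 34.6696 = 1.5253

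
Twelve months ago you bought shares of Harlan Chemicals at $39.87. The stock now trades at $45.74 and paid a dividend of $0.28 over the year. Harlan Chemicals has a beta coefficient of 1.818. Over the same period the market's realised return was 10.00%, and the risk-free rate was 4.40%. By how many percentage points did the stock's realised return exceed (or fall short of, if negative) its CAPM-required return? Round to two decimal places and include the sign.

Realised HPR = (P1 + D1 − P0) / P0 = (45.74 + 0.28 − 39.87) / 39.87 = 6.15 / 39.87 = 15.4251%
MRP = 10.00% − 4.40% = 5.60%
CAPM required = R_f + β·MRP = 4.40% + 1.818 × 5.60% = 14.58080%
α = realised − required = 15.4251% − 14.58080% = +0.84%

+0.84%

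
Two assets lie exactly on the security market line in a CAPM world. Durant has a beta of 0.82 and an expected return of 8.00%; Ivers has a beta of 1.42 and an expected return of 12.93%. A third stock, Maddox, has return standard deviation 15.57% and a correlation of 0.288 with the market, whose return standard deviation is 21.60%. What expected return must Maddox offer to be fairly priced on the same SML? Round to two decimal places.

MRP = (12.93% − 8.00%) / (1.42 − 0.82) = 8.2167%
R_f = 8.00% − 0.82 × 8.2167% = 1.2623%
β_Maddox = ρ·σ_i/σ_m = 0.288 × 15.57 / 21.60 = 0.2076
E(R_Maddox) = R_f + β × MRP = 1.2623% + 0.2076 × 8.2167% = 2.97%

2.97%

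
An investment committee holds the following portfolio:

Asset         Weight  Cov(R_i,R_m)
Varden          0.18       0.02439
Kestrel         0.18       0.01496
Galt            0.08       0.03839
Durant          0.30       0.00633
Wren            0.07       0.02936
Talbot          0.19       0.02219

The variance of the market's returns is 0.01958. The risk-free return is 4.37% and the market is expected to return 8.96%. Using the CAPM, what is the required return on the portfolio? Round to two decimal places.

8.67%

β_Varden = 0.02439 / 0.01958 = 1.2457
β_Kestrel = 0.01496 / 0.01958 = 0.7640
β_Galt = 0.03839 / 0.01958 = 1.9607
β_Durant = 0.00633 / 0.01958 = 0.3233
β_Wren = 0.02936 / 0.01958 = 1.4995
β_Talbot = 0.02219 / 0.01958 = 1.1333
β_P = Σ w_i β_i = 0.18×1.2457 + 0.18×0.7640 + 0.08×1.9607 + 0.30×0.3233 + 0.07×1.4995 + 0.19×1.1333 = 0.9359
MRP = 8.96% − 4.37% = 4.59%
E(R_P) = R_f + β_P × MRP = 4.37% + 0.9359 × 4.59% = 8.67%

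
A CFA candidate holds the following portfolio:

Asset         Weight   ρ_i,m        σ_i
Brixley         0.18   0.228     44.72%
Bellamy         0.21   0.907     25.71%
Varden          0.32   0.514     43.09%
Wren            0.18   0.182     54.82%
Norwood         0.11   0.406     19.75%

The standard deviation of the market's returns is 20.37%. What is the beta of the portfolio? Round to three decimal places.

β_Brixley = 0.228 × 44.72% / 20.37% = 0.5005
β_Bellamy = 0.907 × 25.71% / 20.37% = 1.1448
β_Varden = 0.514 × 43.09% / 20.37% = 1.0873
β_Wren = 0.182 × 54.82% / 20.37% = 0.4898
β_Norwood = 0.406 × 19.75% / 20.37% = 0.3936
β_P = Σ w_i β_i = 0.18×0.5005 + 0.21×1.1448 + 0.32×1.0873 + 0.18×0.4898 + 0.11×0.3936 = 0.8099

0.810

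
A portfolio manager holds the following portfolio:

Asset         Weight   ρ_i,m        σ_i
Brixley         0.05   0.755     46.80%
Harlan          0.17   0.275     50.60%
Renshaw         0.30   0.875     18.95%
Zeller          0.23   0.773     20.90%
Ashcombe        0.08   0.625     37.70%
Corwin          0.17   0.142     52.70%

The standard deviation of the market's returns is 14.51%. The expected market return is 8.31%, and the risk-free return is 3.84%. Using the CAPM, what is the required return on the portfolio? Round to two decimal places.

β_Brixley = 0.755 × 46.80% / 14.51% = 2.4351
β_Harlan = 0.275 × 50.60% / 14.51% = 0.9590
β_Renshaw = 0.875 × 18.95% / 14.51% = 1.1427
β_Zeller = 0.773 × 20.90% / 14.51% = 1.1134
β_Ashcombe = 0.625 × 37.70% / 14.51% = 1.6239
β_Corwin = 0.142 × 52.70% / 14.51% = 0.5157
β_P = Σ w_i β_i = 0.05×2.4351 + 0.17×0.9590 + 0.30×1.1427 + 0.23×1.1134 + 0.08×1.6239 + 0.17×0.5157 = 1.1013
MRP = 8.31% − 3.84% = 4.47%
E(R_P) = R_f + β_P × MRP = 3.84% + 1.1013 × 4.47% = 8.76%

8.76%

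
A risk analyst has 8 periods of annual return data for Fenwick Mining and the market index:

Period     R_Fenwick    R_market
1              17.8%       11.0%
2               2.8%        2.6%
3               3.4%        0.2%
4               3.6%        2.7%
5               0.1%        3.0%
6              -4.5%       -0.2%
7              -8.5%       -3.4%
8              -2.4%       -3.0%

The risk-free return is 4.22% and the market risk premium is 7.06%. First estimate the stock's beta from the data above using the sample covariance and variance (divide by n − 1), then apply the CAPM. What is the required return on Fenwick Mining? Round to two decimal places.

15.55%

Mean R_i = (17.8 + 2.8 + 3.4 + 3.6 + 0.1 − 4.5 − 8.5 − 2.4) / 8 = 1.5375%
Mean R_m = (11.0 + 2.6 + 0.2 + 2.7 + 3.0 − 0.2 − 3.4 − 3.0) / 8 = 1.6125%
Σ(R_i − R̄_i)(R_m − R̄_m) = 230.9463  ⇒  Cov = 230.9463 / 7 = 32.9923
Σ(R_m − R̄_m)² = 143.8888  ⇒  Var(R_m) = 143.8888 / 7 = 20.5555
β = Cov / Var(R_m) = 32.9923 / 20.5555 = 1.6050
E(R) = R_f + β × MRP = 4.22% + 1.6050 × 7.06% = 15.55%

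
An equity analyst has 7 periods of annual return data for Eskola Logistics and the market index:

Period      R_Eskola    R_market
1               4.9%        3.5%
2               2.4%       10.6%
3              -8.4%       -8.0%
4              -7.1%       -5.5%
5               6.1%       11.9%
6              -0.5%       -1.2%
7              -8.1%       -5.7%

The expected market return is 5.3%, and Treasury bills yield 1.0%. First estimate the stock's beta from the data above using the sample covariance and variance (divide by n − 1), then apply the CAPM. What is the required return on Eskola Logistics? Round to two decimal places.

Mean R_i = (4.9 + 2.4 − 8.4 − 7.1 + 6.1 − 0.5 − 8.1) / 7 = -1.5286%
Mean R_m = (3.5 + 10.6 − 8.0 − 5.5 + 11.9 − 1.2 − 5.7) / 7 = 0.8000%
Σ(R_i − R̄_i)(R_m − R̄_m) = 276.7600  ⇒  Cov = 276.7600 / 6 = 46.1267
Σ(R_m − R̄_m)² = 389.9200  ⇒  Var(R_m) = 389.9200 / 6 = 64.9867
β = Cov / Var(R_m) = 46.1267 / 64.9867 = 0.7098
MRP = 5.3% − 1.0% = 4.30%
E(R) = R_f + β × MRP = 1.0% + 0.7098 × 4.3% = 4.05%

4.05%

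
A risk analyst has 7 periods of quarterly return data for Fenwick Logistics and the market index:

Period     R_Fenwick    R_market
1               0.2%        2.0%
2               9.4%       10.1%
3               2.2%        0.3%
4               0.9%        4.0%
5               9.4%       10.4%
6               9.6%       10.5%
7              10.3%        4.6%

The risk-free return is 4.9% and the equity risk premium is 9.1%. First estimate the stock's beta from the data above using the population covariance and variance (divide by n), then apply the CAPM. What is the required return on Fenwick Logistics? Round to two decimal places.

Mean R_i = (0.2 + 9.4 + 2.2 + 0.9 + 9.4 + 9.6 + 10.3) / 7 = 6.0000%
Mean R_m = (2.0 + 10.1 + 0.3 + 4.0 + 10.4 + 10.5 + 4.6) / 7 = 5.9857%
Σ(R_i − R̄_i)(R_m − R̄_m) = 94.1400  ⇒  Cov = 94.1400 / 7 = 13.4486
Σ(R_m − R̄_m)² = 110.8686  ⇒  Var(R_m) = 110.8686 / 7 = 15.8384
β = Cov / Var(R_m) = 13.4486 / 15.8384 = 0.8491
E(R) = R_f + β × MRP = 4.9% + 0.8491 × 9.1% = 12.63%

12.63%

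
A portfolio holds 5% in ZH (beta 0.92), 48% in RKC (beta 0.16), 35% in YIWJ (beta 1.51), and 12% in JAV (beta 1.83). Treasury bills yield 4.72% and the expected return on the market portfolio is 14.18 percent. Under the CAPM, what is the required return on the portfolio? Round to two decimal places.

12.96%

β_P = Σ w_i β_i = 0.05×0.92 + 0.48×0.16 + 0.35×1.51 + 0.12×1.83 = 0.8709
MRP = 14.18% − 4.72% = 9.46%
E(R_P) = R_f + β_P × MRP = 4.72% + 0.8709 × 9.46% = 12.96%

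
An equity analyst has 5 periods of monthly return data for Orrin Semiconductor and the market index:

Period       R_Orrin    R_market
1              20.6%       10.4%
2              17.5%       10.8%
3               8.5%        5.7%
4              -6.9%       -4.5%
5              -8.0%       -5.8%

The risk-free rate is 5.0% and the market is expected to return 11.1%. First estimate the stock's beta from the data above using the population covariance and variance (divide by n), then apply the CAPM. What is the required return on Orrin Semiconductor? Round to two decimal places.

15.10%

Mean R_i = (20.6 + 17.5 + 8.5 − 6.9 − 8.0) / 5 = 6.3400%
Mean R_m = (10.4 + 10.8 + 5.7 − 4.5 − 5.8) / 5 = 3.3200%
Σ(R_i − R̄_i)(R_m − R̄_m) = 423.8960  ⇒  Cov = 423.8960 / 5 = 84.7792
Σ(R_m − R̄_m)² = 256.0680  ⇒  Var(R_m) = 256.0680 / 5 = 51.2136
β = Cov / Var(R_m) = 84.7792 / 51.2136 = 1.6554
MRP = 11.1% − 5.0% = 6.10%
E(R) = R_f + β × MRP = 5.0% + 1.6554 × 6.1% = 15.10%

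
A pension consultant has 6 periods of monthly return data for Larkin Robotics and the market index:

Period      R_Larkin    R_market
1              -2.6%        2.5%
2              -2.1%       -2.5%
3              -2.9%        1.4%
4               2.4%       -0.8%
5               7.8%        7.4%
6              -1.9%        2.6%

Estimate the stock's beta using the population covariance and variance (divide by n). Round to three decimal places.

Mean R_i = (-2.6 − 2.1 − 2.9 + 2.4 + 7.8 − 1.9) / 6 = 0.1167%
Mean R_m = (2.5 − 2.5 + 1.4 − 0.8 + 7.4 + 2.6) / 6 = 1.7667%
Σ(R_i − R̄_i)(R_m − R̄_m) = 44.3133  ⇒  Cov = 44.3133 / 6 = 7.3856
Σ(R_m − R̄_m)² = 57.8933  ⇒  Var(R_m) = 57.8933 / 6 = 9.6489
β = Cov / Var(R_m) = 7.3856 / 9.6489 = 0.7654

0.765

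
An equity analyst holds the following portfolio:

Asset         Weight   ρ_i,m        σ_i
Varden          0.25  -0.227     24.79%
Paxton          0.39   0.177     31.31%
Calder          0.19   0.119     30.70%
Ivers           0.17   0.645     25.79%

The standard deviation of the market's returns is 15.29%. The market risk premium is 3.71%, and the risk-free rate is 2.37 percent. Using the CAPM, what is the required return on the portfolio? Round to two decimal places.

3.41%

β_Varden = -0.227 × 24.79% / 15.29% = -0.3680
β_Paxton = 0.177 × 31.31% / 15.29% = 0.3625
β_Calder = 0.119 × 30.70% / 15.29% = 0.2389
β_Ivers = 0.645 × 25.79% / 15.29% = 1.0879
β_P = Σ w_i β_i = 0.25×-0.3680 + 0.39×0.3625 + 0.19×0.2389 + 0.17×1.0879 = 0.2797
E(R_P) = R_f + β_P × MRP = 2.37% + 0.2797 × 3.71% = 3.41%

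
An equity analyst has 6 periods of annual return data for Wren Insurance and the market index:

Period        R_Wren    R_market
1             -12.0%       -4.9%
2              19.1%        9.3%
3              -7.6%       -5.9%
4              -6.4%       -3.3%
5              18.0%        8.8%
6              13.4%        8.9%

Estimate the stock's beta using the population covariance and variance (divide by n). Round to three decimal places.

Mean R_i = (-12.0 + 19.1 − 7.6 − 6.4 + 18.0 + 13.4) / 6 = 4.0833%
Mean R_m = (-4.9 + 9.3 − 5.9 − 3.3 + 8.8 + 8.9) / 6 = 2.1500%
Σ(R_i − R̄_i)(R_m − R̄_m) = 527.3750  ⇒  Cov = 527.3750 / 6 = 87.8958
Σ(R_m − R̄_m)² = 285.1150  ⇒  Var(R_m) = 285.1150 / 6 = 47.5192
β = Cov / Var(R_m) = 87.8958 / 47.5192 = 1.8497

1.850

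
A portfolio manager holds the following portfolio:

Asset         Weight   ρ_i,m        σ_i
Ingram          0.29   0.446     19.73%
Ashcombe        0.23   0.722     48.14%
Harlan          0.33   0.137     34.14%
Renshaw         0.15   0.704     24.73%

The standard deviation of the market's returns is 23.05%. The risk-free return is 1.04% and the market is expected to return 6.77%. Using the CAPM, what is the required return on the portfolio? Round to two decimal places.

4.69%

β_Ingram = 0.446 × 19.73% / 23.05% = 0.3818
β_Ashcombe = 0.722 × 48.14% / 23.05% = 1.5079
β_Harlan = 0.137 × 34.14% / 23.05% = 0.2029
β_Renshaw = 0.704 × 24.73% / 23.05% = 0.7553
β_P = Σ w_i β_i = 0.29×0.3818 + 0.23×1.5079 + 0.33×0.2029 + 0.15×0.7553 = 0.6378
MRP = 6.77% − 1.04% = 5.73%
E(R_P) = R_f + β_P × MRP = 1.04% + 0.6378 × 5.73% = 4.69%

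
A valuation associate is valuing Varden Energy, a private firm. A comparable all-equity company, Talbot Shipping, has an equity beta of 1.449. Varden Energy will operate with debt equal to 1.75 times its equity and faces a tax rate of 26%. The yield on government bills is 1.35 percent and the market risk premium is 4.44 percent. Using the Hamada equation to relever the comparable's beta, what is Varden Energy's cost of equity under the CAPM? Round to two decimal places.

β_L = β_U × [1 + (1 − t)(D/E)] = 1.449 × [1 + (1 − 0.26) × 1.75]
    = 1.449 × [1 + 0.74 × 1.75] = 1.449 × 2.2950 = 3.3255
E(R) = R_f + β_L × MRP = 1.35% + 3.3255 × 4.44% = 16.12%

16.12%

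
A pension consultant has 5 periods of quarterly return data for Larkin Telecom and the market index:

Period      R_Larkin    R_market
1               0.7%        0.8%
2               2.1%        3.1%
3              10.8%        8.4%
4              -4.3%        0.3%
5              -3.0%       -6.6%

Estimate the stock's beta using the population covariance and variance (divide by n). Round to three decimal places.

0.927

Mean R_i = (0.7 + 2.1 + 10.8 − 4.3 − 3.0) / 5 = 1.2600%
Mean R_m = (0.8 + 3.1 + 8.4 + 0.3 − 6.6) / 5 = 1.2000%
Σ(R_i − R̄_i)(R_m − R̄_m) = 108.7400  ⇒  Cov = 108.7400 / 5 = 21.7480
Σ(R_m − R̄_m)² = 117.2600  ⇒  Var(R_m) = 117.2600 / 5 = 23.4520
β = Cov / Var(R_m) = 21.7480 / 23.4520 = 0.9273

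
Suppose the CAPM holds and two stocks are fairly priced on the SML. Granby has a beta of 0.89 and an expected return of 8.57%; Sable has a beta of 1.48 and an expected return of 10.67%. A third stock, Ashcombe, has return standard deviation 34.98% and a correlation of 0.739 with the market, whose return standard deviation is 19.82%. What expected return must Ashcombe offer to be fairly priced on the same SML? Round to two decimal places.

10.04%

MRP = (10.67% − 8.57%) / (1.48 − 0.89) = 3.5593%
R_f = 8.57% − 0.89 × 3.5593% = 5.4022%
β_Ashcombe = ρ·σ_i/σ_m = 0.739 × 34.98 / 19.82 = 1.3042
E(R_Ashcombe) = R_f + β × MRP = 5.4022% + 1.3042 × 3.5593% = 10.04%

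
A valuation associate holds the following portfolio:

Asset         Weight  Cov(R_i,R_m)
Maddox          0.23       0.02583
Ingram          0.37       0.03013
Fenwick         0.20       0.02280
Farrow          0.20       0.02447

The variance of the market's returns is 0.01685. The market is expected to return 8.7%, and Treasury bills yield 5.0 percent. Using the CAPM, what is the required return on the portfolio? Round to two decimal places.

10.83%

β_Maddox = 0.02583 / 0.01685 = 1.5329
β_Ingram = 0.03013 / 0.01685 = 1.7881
β_Fenwick = 0.02280 / 0.01685 = 1.3531
β_Farrow = 0.02447 / 0.01685 = 1.4522
β_P = Σ w_i β_i = 0.23×1.5329 + 0.37×1.7881 + 0.20×1.3531 + 0.20×1.4522 = 1.5752
MRP = 8.7% − 5.0% = 3.70%
E(R_P) = R_f + β_P × MRP = 5.0% + 1.5752 × 3.7% = 10.83%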